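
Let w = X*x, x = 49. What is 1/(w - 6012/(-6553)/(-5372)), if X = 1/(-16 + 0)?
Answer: -140810864/431257319 ≈ -0.32651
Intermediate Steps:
X = -1/16 (X = 1/(-16) = -1/16 ≈ -0.062500)
w = -49/16 (w = -1/16*49 = -49/16 ≈ -3.0625)
1/(w - 6012/(-6553)/(-5372)) = 1/(-49/16 - 6012/(-6553)/(-5372)) = 1/(-49/16 - 6012*(-1/6553)*(-1/5372)) = 1/(-49/16 + (6012/6553)*(-1/5372)) = 1/(-49/16 - 1503/8800679) = 1/(-431257319/140810864) = -140810864/431257319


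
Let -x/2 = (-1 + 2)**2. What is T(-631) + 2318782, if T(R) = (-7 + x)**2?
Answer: 2318863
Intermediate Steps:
x = -2 (x = -2*(-1 + 2)**2 = -2*1**2 = -2*1 = -2)
T(R) = 81 (T(R) = (-7 - 2)**2 = (-9)**2 = 81)
T(-631) + 2318782 = 81 + 2318782 = 2318863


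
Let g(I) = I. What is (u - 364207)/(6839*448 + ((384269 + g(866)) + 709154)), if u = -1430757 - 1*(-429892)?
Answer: -1365072/4158161 ≈ -0.32829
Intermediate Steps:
u = -1000865 (u = -1430757 + 429892 = -1000865)
(u - 364207)/(6839*448 + ((384269 + g(866)) + 709154)) = (-1000865 - 364207)/(6839*448 + ((384269 + 866) + 709154)) = -1365072/(3063872 + (385135 + 709154)) = -1365072/(3063872 + 1094289) = -1365072/4158161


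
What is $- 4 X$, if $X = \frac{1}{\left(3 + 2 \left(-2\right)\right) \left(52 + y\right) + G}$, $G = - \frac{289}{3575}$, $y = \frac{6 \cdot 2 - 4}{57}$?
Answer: $\frac{815100}{10641373} \approx 0.076597$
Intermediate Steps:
$y = \frac{8}{57}$ ($y = \left(12 - 4\right) \frac{1}{57} = 8 \cdot \frac{1}{57} = \frac{8}{57} \approx 0.14035$)
$G = - \frac{289}{3575}$ ($G = \left(-289\right) \frac{1}{3575} = - \frac{289}{3575} \approx -0.080839$)
$X = - \frac{203775}{10641373}$ ($X = \frac{1}{\left(3 + 2 \left(-2\right)\right) \left(52 + \frac{8}{57}\right) - \frac{289}{3575}} = \frac{1}{\left(3 - 4\right) \frac{2972}{57} - \frac{289}{3575}} = \frac{1}{\left(-1\right) \frac{2972}{57} - \frac{289}{3575}} = \frac{1}{- \frac{2972}{57} - \frac{289}{3575}} = \frac{1}{- \frac{10641373}{203775}} = - \frac{203775}{10641373} \approx -0.019149$)
$- 4 X = \left(-4\right) \left(- \frac{203775}{10641373}\right) = \frac{815100}{10641373}$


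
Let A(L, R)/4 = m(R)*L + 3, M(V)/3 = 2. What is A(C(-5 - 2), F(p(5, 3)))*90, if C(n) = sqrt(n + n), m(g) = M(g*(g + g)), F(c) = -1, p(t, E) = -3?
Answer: 1080 + 2160*I*sqrt(14) ≈ 1080.0 + 8082.0*I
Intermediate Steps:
M(V) = 6 (M(V) = 3*2 = 6)
m(g) = 6
C(n) = sqrt(2)*sqrt(n) (C(n) = sqrt(2*n) = sqrt(2)*sqrt(n))
A(L, R) = 12 + 24*L (A(L, R) = 4*(6*L + 3) = 4*(3 + 6*L) = 12 + 24*L)
A(C(-5 - 2), F(p(5, 3)))*90 = (12 + 24*(sqrt(2)*sqrt(-5 - 2)))*90 = (12 + 24*(sqrt(2)*sqrt(-7)))*90 = (12 + 24*(sqrt(2)*(I*sqrt(7))))*90 = (12 + 24*(I*sqrt(14)))*90 = (12 + 24*I*sqrt(14))*90 = 1080 + 2160*I*sqrt(14)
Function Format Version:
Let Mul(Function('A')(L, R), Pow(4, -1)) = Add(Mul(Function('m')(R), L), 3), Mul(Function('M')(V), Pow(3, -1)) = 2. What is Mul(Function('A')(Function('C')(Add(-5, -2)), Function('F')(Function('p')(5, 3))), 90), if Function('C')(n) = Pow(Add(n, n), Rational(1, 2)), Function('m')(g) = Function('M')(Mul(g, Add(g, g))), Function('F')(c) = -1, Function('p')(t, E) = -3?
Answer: Add(1080, Mul(2160, I, Pow(14, Rational(1, 2)))) ≈ Add(1080.0, Mul(8082.0, I))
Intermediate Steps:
Function('M')(V) = 6 (Function('M')(V) = Mul(3, 2) = 6)
Function('m')(g) = 6
Function('C')(n) = Mul(Pow(2, Rational(1, 2)), Pow(n, Rational(1, 2))) (Function('C')(n) = Pow(Mul(2, n), Rational(1, 2)) = Mul(Pow(2, Rational(1, 2)), Pow(n, Rational(1, 2))))
Function('A')(L, R) = Add(12, Mul(24, L)) (Function('A')(L, R) = Mul(4, Add(Mul(6, L), 3)) = Mul(4, Add(3, Mul(6, L))) = Add(12, Mul(24, L)))
Mul(Function('A')(Function('C')(Add(-5, -2)), Function('F')(Function('p')(5, 3))), 90) = Mul(Add(12, Mul(24, Mul(Pow(2, Rational(1, 2)), Pow(Add(-5, -2), Rational(1, 2))))), 90) = Mul(Add(12, Mul(24, Mul(Pow(2, Rational(1, 2)), Pow(-7, Rational(1, 2))))), 90) = Mul(Add(12, Mul(24, Mul(Pow(2, Rational(1, 2)), Mul(I, Pow(7, Rational(1, 2)))))), 90) = Mul(Add(12, Mul(24, Mul(I, Pow(14, Rational(1, 2))))), 90) = Mul(Add(12, Mul(24, I, Pow(14, Rational(1, 2)))), 90) = Add(1080, Mul(2160, I, Pow(14, Rational(1, 2))))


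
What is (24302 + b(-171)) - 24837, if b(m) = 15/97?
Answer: -51880/97 ≈ -534.85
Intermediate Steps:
b(m) = 15/97 (b(m) = 15*(1/97) = 15/97)
(24302 + b(-171)) - 24837 = (24302 + 15/97) - 24837 = 2357309/97 - 24837 = -51880/97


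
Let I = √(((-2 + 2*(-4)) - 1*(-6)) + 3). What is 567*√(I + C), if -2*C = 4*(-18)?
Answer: 567*√(36 + I) ≈ 3402.3 + 47.245*I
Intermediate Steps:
C = 36 (C = -2*(-18) = -½*(-72) = 36)
I
567*√(I + C) = 567*√(I + 36) = 567*√(36 + I)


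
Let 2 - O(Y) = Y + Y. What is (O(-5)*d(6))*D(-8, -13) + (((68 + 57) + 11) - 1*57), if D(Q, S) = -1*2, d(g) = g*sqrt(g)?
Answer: 79 - 144*sqrt(6) ≈ -273.73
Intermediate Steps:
O(Y) = 2 - 2*Y (O(Y) = 2 - (Y + Y) = 2 - 2*Y)
d(g) = g**(3/2)
D(Q, S) = -2
(O(-5)*d(6))*D(-8, -13) + (((68 + 57) + 11) - 1*57) = ((2 - 2*(-5))*6**(3/2))*(-2) + (((68 + 57) + 11) - 1*57) = ((2 + 10)*(6*sqrt(6)))*(-2) + ((125 + 11) - 57) = (12*(6*sqrt(6)))*(-2) + (136 - 57) = (72*sqrt(6))*(-2) + 79 = -144*sqrt(6) + 79 = 79 - 144*sqrt(6)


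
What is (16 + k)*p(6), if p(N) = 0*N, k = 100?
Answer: 0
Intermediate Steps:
p(N) = 0
(16 + k)*p(6) = (16 + 100)*0 = 116*0 = 0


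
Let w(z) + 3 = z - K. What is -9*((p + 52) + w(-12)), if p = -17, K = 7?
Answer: -117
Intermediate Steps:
w(z) = -10 + z (w(z) = -3 + (z - 1*7) = -3 + (z - 7) = -3 + (-7 + z) = -10 + z)
-9*((p + 52) + w(-12)) = -9*((-17 + 52) + (-10 - 12)) = -9*(35 - 22) = -9*13 = -117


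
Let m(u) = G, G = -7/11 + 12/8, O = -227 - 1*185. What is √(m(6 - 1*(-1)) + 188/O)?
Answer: √2091518/2266 ≈ 0.63822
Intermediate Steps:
O = -412 (O = -227 - 185 = -412)
G = 19/22 (G = -7*1/11 + 12*(⅛) = -7/11 + 3/2 = 19/22 ≈ 0.86364)
m(u) = 19/22
√(m(6 - 1*(-1)) + 188/O) = √(19/22 + 188/(-412)) = √(19/22 + 188*(-1/412)) = √(19/22 - 47/103) = √(923/2266) = √2091518/2266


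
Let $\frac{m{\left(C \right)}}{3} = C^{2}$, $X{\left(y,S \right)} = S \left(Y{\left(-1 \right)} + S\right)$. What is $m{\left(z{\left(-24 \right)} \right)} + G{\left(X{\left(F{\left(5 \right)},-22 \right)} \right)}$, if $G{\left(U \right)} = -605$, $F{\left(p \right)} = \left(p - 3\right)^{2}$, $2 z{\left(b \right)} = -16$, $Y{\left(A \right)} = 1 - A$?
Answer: $-413$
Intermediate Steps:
$z{\left(b \right)} = -8$ ($z{\left(b \right)} = \frac{1}{2} \left(-16\right) = -8$)
$F{\left(p \right)} = \left(-3 + p\right)^{2}$
$X{\left(y,S \right)} = S \left(2 + S\right)$ ($X{\left(y,S \right)} = S \left(\left(1 - -1\right) + S\right) = S \left(\left(1 + 1\right) + S\right) = S \left(2 + S\right)$)
$m{\left(C \right)} = 3 C^{2}$
$m{\left(z{\left(-24 \right)} \right)} + G{\left(X{\left(F{\left(5 \right)},-22 \right)} \right)} = 3 \left(-8\right)^{2} - 605 = 3 \cdot 64 - 605 = 192 - 605 = -413$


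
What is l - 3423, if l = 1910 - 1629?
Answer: -3142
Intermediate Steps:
l = 281
l - 3423 = 281 - 3423 = -3142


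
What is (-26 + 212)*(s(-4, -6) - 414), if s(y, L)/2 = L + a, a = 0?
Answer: -79236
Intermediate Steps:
s(y, L) = 2*L (s(y, L) = 2*(L + 0) = 2*L)
(-26 + 212)*(s(-4, -6) - 414) = (-26 + 212)*(2*(-6) - 414) = 186*(-12 - 414) = 186*(-426) = -79236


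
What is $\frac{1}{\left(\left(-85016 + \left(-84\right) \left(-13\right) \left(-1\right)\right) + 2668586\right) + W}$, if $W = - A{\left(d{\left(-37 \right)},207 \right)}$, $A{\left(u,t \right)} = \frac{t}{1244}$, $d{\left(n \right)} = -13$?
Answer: $\frac{1244}{3212602425} \approx 3.8723 \cdot 10^{-7}$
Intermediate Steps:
$A{\left(u,t \right)} = \frac{t}{1244}$ ($A{\left(u,t \right)} = t \frac{1}{1244} = \frac{t}{1244}$)
$W = - \frac{207}{1244} \approx -0.1664$
$\frac{1}{\left(\left(-85016 + \left(-84\right) \left(-13\right) \left(-1\right)\right) + 2668586\right) + W} = \frac{1}{\left(\left(-85016 + \left(-84\right) \left(-13\right) \left(-1\right)\right) + 2668586\right) - \frac{207}{1244}} = \frac{1}{\left(\left(-85016 + 1092 \left(-1\right)\right) + 2668586\right) - \frac{207}{1244}} = \frac{1}{\left(\left(-85016 - 1092\right) + 2668586\right) - \frac{207}{1244}} = \frac{1}{\left(-86108 + 2668586\right) - \frac{207}{1244}} = \frac{1}{2582478 - \frac{207}{1244}} = \frac{1}{\frac{3212602425}{1244}} = \frac{1244}{3212602425}$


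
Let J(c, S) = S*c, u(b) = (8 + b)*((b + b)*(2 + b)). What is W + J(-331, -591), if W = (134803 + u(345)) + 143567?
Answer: 84992781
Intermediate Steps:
u(b) = 2*b*(2 + b)*(8 + b) (u(b) = (8 + b)*((2*b)*(2 + b)) = (8 + b)*(2*b*(2 + b)) = 2*b*(2 + b)*(8 + b))
W = 84797160 (W = (134803 + 2*345*(16 + 345² + 10*345)) + 143567 = (134803 + 2*345*(16 + 119025 + 3450)) + 143567 = (134803 + 2*345*122491) + 143567 = (134803 + 84518790) + 143567 = 84653593 + 143567 = 84797160)
W + J(-331, -591) = 84797160 - 591*(-331) = 84797160 + 195621 = 84992781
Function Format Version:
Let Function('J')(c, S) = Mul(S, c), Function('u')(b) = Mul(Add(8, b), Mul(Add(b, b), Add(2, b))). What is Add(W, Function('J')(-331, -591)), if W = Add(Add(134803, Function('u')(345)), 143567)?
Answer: 84992781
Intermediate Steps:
Function('u')(b) = Mul(2, b, Add(2, b), Add(8, b)) (Function('u')(b) = Mul(Add(8, b), Mul(Mul(2, b), Add(2, b))) = Mul(Add(8, b), Mul(2, b, Add(2, b))) = Mul(2, b, Add(2, b), Add(8, b)))
W = 84797160 (W = Add(Add(134803, Mul(2, 345, Add(16, Pow(345, 2), Mul(10, 345)))), 143567) = Add(Add(134803, Mul(2, 345, Add(16, 119025, 3450))), 143567) = Add(Add(134803, Mul(2, 345, 122491)), 143567) = Add(Add(134803, 84518790), 143567) = Add(84653593, 143567) = 84797160)
Add(W, Function('J')(-331, -591)) = Add(84797160, Mul(-591, -331)) = Add(84797160, 195621) = 84992781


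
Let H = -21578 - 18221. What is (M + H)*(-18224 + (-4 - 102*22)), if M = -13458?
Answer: 1090277304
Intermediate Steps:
H = -39799
(M + H)*(-18224 + (-4 - 102*22)) = (-13458 - 39799)*(-18224 + (-4 - 102*22)) = -53257*(-18224 + (-4 - 2244)) = -53257*(-18224 - 2248) = -53257*(-20472) = 1090277304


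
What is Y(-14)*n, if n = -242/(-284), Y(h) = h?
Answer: -847/71 ≈ -11.930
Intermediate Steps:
n = 121/142 (n = -242*(-1/284) = 121/142 ≈ 0.85211)
Y(-14)*n = -14*121/142 = -847/71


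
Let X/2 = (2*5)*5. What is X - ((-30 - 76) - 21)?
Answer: 227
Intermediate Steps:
X = 100 (X = 2*((2*5)*5) = 2*(10*5) = 2*50 = 100)
X - ((-30 - 76) - 21) = 100 - ((-30 - 76) - 21) = 100 - (-106 - 21) = 100 - 1*(-127) = 100 + 127 = 227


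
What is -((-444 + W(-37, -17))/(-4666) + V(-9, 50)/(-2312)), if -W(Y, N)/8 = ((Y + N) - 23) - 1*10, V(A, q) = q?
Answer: 203981/2696948 ≈ 0.075634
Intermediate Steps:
W(Y, N) = 264 - 8*N - 8*Y (W(Y, N) = -8*(((Y + N) - 23) - 1*10) = -8*(((N + Y) - 23) - 10) = -8*((-23 + N + Y) - 10) = -8*(-33 + N + Y) = 264 - 8*N - 8*Y)
-((-444 + W(-37, -17))/(-4666) + V(-9, 50)/(-2312)) = -((-444 + (264 - 8*(-17) - 8*(-37)))/(-4666) + 50/(-2312)) = -((-444 + (264 + 136 + 296))*(-1/4666) + 50*(-1/2312)) = -((-444 + 696)*(-1/4666) - 25/1156) = -(252*(-1/4666) - 25/1156) = -(-126/2333 - 25/1156) = -1*(-203981/2696948) = 203981/2696948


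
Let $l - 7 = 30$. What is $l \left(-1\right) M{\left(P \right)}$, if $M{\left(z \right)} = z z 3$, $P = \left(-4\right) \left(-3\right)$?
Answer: $-15984$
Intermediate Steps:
$l = 37$ ($l = 7 + 30 = 37$)
$P = 12$
$M{\left(z \right)} = 3 z^{2}$ ($M{\left(z \right)} = z^{2} \cdot 3 = 3 z^{2}$)
$l \left(-1\right) M{\left(P \right)} = 37 \left(-1\right) 3 \cdot 12^{2} = - 37 \cdot 3 \cdot 144 = \left(-37\right) 432 = -15984$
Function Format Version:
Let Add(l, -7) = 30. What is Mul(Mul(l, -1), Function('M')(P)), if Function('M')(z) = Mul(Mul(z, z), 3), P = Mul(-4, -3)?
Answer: -15984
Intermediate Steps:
l = 37 (l = Add(7, 30) = 37)
P = 12
Function('M')(z) = Mul(3, Pow(z, 2)) (Function('M')(z) = Mul(Pow(z, 2), 3) = Mul(3, Pow(z, 2)))
Mul(Mul(l, -1), Function('M')(P)) = Mul(Mul(37, -1), Mul(3, Pow(12, 2))) = Mul(-37, Mul(3, 144)) = Mul(-37, 432) = -15984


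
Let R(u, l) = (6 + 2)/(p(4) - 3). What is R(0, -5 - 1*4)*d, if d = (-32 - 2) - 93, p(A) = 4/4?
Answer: 508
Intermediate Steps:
p(A) = 1 (p(A) = 4*(1/4) = 1)
R(u, l) = -4 (R(u, l) = (6 + 2)/(1 - 3) = 8/(-2) = 8*(-1/2) = -4)
d = -127 (d = -34 - 93 = -127)
R(0, -5 - 1*4)*d = -4*(-127) = 508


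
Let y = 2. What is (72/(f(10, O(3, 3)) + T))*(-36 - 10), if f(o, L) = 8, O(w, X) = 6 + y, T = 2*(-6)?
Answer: 828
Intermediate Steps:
T = -12
O(w, X) = 8 (O(w, X) = 6 + 2 = 8)
(72/(f(10, O(3, 3)) + T))*(-36 - 10) = (72/(8 - 12))*(-36 - 10) = (72/(-4))*(-46) = -¼*72*(-46) = -18*(-46) = 828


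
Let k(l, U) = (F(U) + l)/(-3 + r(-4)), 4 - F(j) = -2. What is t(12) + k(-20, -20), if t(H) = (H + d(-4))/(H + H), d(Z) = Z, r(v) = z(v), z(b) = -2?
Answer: 47/15 ≈ 3.1333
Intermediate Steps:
r(v) = -2
F(j) = 6 (F(j) = 4 - 1*(-2) = 4 + 2 = 6)
t(H) = (-4 + H)/(2*H) (t(H) = (H - 4)/(H + H) = (-4 + H)/((2*H)) = (-4 + H)*(1/(2*H)) = (-4 + H)/(2*H))
k(l, U) = -6/5 - l/5 (k(l, U) = (6 + l)/(-3 - 2) = (6 + l)/(-5) = (6 + l)*(-1/5) = -6/5 - l/5)
t(12) + k(-20, -20) = (1/2)*(-4 + 12)/12 + (-6/5 - 1/5*(-20)) = (1/2)*(1/12)*8 + (-6/5 + 4) = 1/3 + 14/5 = 47/15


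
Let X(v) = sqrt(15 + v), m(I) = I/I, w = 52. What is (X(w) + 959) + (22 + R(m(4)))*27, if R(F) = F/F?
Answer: 1580 + sqrt(67) ≈ 1588.2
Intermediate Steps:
m(I) = 1
R(F) = 1
(X(w) + 959) + (22 + R(m(4)))*27 = (sqrt(15 + 52) + 959) + (22 + 1)*27 = (sqrt(67) + 959) + 23*27 = (959 + sqrt(67)) + 621 = 1580 + sqrt(67)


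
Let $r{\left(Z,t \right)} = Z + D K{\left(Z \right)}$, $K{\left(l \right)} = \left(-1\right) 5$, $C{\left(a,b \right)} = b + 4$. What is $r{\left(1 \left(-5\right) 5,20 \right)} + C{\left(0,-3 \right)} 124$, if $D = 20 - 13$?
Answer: $64$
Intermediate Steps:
$C{\left(a,b \right)} = 4 + b$
$K{\left(l \right)} = -5$
$D = 7$
$r{\left(Z,t \right)} = -35 + Z$ ($r{\left(Z,t \right)} = Z + 7 \left(-5\right) = Z - 35 = -35 + Z$)
$r{\left(1 \left(-5\right) 5,20 \right)} + C{\left(0,-3 \right)} 124 = \left(-35 + 1 \left(-5\right) 5\right) + \left(4 - 3\right) 124 = \left(-35 - 25\right) + 1 \cdot 124 = \left(-35 - 25\right) + 124 = -60 + 124 = 64$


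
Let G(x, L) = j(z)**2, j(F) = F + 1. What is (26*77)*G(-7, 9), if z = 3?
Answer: 32032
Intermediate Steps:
j(F) = 1 + F
G(x, L) = 16 (G(x, L) = (1 + 3)**2 = 4**2 = 16)
(26*77)*G(-7, 9) = (26*77)*16 = 2002*16 = 32032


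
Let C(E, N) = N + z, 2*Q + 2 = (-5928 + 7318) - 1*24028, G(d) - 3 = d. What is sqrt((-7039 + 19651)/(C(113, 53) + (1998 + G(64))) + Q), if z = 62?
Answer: I*sqrt(3360604615)/545 ≈ 106.37*I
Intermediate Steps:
G(d) = 3 + d
Q = -11320 (Q = -1 + ((-5928 + 7318) - 1*24028)/2 = -1 + (1390 - 24028)/2 = -1 + (1/2)*(-22638) = -1 - 11319 = -11320)
C(E, N) = 62 + N (C(E, N) = N + 62 = 62 + N)
sqrt((-7039 + 19651)/(C(113, 53) + (1998 + G(64))) + Q) = sqrt((-7039 + 19651)/((62 + 53) + (1998 + (3 + 64))) - 11320) = sqrt(12612/(115 + (1998 + 67)) - 11320) = sqrt(12612/(115 + 2065) - 11320) = sqrt(12612/2180 - 11320) = sqrt(12612*(1/2180) - 11320) = sqrt(3153/545 - 11320) = sqrt(-6166247/545) = I*sqrt(3360604615)/545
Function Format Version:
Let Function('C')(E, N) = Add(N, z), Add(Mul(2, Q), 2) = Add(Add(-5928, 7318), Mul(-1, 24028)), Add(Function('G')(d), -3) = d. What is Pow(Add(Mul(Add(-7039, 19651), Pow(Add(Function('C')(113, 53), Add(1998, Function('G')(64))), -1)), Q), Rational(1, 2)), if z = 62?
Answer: Mul(Rational(1, 545), I, Pow(3360604615, Rational(1, 2))) ≈ Mul(106.37, I)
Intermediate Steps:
Function('G')(d) = Add(3, d)
Q = -11320 (Q = Add(-1, Mul(Rational(1, 2), Add(Add(-5928, 7318), Mul(-1, 24028)))) = Add(-1, Mul(Rational(1, 2), Add(1390, -24028))) = Add(-1, Mul(Rational(1, 2), -22638)) = Add(-1, -11319) = -11320)
Function('C')(E, N) = Add(62, N) (Function('C')(E, N) = Add(N, 62) = Add(62, N))
Pow(Add(Mul(Add(-7039, 19651), Pow(Add(Function('C')(113, 53), Add(1998, Function('G')(64))), -1)), Q), Rational(1, 2)) = Pow(Add(Mul(Add(-7039, 19651), Pow(Add(Add(62, 53), Add(1998, Add(3, 64))), -1)), -11320), Rational(1, 2)) = Pow(Add(Mul(12612, Pow(Add(115, Add(1998, 67)), -1)), -11320), Rational(1, 2)) = Pow(Add(Mul(12612, Pow(Add(115, 2065), -1)), -11320), Rational(1, 2)) = Pow(Add(Mul(12612, Pow(2180, -1)), -11320), Rational(1, 2)) = Pow(Add(Mul(12612, Rational(1, 2180)), -11320), Rational(1, 2)) = Pow(Add(Rational(3153, 545), -11320), Rational(1, 2)) = Pow(Rational(-6166247, 545), Rational(1, 2)) = Mul(Rational(1, 545), I, Pow(3360604615, Rational(1, 2)))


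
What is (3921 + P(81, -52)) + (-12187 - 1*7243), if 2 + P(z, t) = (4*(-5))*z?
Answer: -17131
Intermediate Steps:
P(z, t) = -2 - 20*z (P(z, t) = -2 + (4*(-5))*z = -2 - 20*z)
(3921 + P(81, -52)) + (-12187 - 1*7243) = (3921 + (-2 - 20*81)) + (-12187 - 1*7243) = (3921 + (-2 - 1620)) + (-12187 - 7243) = (3921 - 1622) - 19430 = 2299 - 19430 = -17131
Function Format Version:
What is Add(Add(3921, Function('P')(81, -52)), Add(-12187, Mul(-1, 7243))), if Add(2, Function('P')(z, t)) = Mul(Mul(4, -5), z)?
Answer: -17131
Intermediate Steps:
Function('P')(z, t) = Add(-2, Mul(-20, z)) (Function('P')(z, t) = Add(-2, Mul(Mul(4, -5), z)) = Add(-2, Mul(-20, z)))
Add(Add(3921, Function('P')(81, -52)), Add(-12187, Mul(-1, 7243))) = Add(Add(3921, Add(-2, Mul(-20, 81))), Add(-12187, Mul(-1, 7243))) = Add(Add(3921, Add(-2, -1620)), Add(-12187, -7243)) = Add(Add(3921, -1622), -19430) = Add(2299, -19430) = -17131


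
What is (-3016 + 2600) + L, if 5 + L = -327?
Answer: -748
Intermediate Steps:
L = -332 (L = -5 - 327 = -332)
(-3016 + 2600) + L = (-3016 + 2600) - 332 = -416 - 332 = -748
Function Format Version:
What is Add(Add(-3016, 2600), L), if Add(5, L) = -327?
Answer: -748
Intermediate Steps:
L = -332 (L = Add(-5, -327) = -332)
Add(Add(-3016, 2600), L) = Add(Add(-3016, 2600), -332) = Add(-416, -332) = -748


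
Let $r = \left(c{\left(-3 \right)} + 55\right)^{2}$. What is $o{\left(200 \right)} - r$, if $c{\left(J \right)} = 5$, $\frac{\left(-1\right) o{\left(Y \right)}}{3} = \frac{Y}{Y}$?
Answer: $-3603$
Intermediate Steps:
$o{\left(Y \right)} = -3$ ($o{\left(Y \right)} = - 3 \frac{Y}{Y} = \left(-3\right) 1 = -3$)
$r = 3600$ ($r = \left(5 + 55\right)^{2} = 60^{2} = 3600$)
$o{\left(200 \right)} - r = -3 - 3600 = -3603$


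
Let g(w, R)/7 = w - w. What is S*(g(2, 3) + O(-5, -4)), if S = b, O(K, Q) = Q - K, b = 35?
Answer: 35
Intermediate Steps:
S = 35
g(w, R) = 0 (g(w, R) = 7*(w - w) = 7*0 = 0)
S*(g(2, 3) + O(-5, -4)) = 35*(0 + (-4 - 1*(-5))) = 35*(0 + (-4 + 5)) = 35*(0 + 1) = 35*1 = 35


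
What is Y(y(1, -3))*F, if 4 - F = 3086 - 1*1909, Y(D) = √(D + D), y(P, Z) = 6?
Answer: -2346*√3 ≈ -4063.4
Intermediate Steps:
Y(D) = √2*√D (Y(D) = √(2*D) = √2*√D)
F = -1173 (F = 4 - (3086 - 1*1909) = 4 - (3086 - 1909) = 4 - 1*1177 = 4 - 1177 = -1173)
Y(y(1, -3))*F = (√2*√6)*(-1173) = (2*√3)*(-1173) = -2346*√3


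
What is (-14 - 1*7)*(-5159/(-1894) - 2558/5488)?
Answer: -17600805/371224 ≈ -47.413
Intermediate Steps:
(-14 - 1*7)*(-5159/(-1894) - 2558/5488) = (-14 - 7)*(-5159*(-1/1894) - 2558*1/5488) = -21*(5159/1894 - 1279/2744) = -21*5866935/2598568 = -17600805/371224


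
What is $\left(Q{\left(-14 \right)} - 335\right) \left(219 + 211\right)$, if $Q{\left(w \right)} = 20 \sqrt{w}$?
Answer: $-144050 + 8600 i \sqrt{14} \approx -1.4405 \cdot 10^{5} + 32178.0 i$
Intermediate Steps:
$\left(Q{\left(-14 \right)} - 335\right) \left(219 + 211\right) = \left(20 \sqrt{-14} - 335\right) \left(219 + 211\right) = \left(20 i \sqrt{14} - 335\right) 430 = \left(-335 + 20 i \sqrt{14}\right) 430 = -144050 + 8600 i \sqrt{14}$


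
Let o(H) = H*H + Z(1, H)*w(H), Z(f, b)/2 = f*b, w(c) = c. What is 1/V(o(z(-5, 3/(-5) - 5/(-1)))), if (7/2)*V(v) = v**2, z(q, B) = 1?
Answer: 7/18 ≈ 0.38889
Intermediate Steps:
Z(f, b) = 2*b*f (Z(f, b) = 2*(f*b) = 2*(b*f) = 2*b*f)
o(H) = 3*H**2 (o(H) = H*H + (2*H*1)*H = H**2 + (2*H)*H = H**2 + 2*H**2 = 3*H**2)
V(v) = 2*v**2/7
1/V(o(z(-5, 3/(-5) - 5/(-1)))) = 1/(2*(3*1**2)**2/7) = 1/(2*(3*1)**2/7) = 1/((2/7)*3**2) = 1/((2/7)*9) = 1/(18/7) = 7/18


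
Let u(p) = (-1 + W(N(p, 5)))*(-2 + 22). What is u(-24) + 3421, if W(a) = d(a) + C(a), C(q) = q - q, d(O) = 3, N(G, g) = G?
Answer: 3461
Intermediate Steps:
C(q) = 0
W(a) = 3 (W(a) = 3 + 0 = 3)
u(p) = 40 (u(p) = (-1 + 3)*(-2 + 22) = 2*20 = 40)
u(-24) + 3421 = 40 + 3421 = 3461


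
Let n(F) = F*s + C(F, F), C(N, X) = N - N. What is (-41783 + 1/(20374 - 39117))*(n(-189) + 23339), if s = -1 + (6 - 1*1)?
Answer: -17685622842910/18743 ≈ -9.4359e+8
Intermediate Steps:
C(N, X) = 0
s = 4 (s = -1 + (6 - 1) = -1 + 5 = 4)
n(F) = 4*F (n(F) = F*4 + 0 = 4*F + 0 = 4*F)
(-41783 + 1/(20374 - 39117))*(n(-189) + 23339) = (-41783 + 1/(20374 - 39117))*(4*(-189) + 23339) = (-41783 + 1/(-18743))*(-756 + 23339) = (-41783 - 1/18743)*22583 = -783138770/18743*22583 = -17685622842910/18743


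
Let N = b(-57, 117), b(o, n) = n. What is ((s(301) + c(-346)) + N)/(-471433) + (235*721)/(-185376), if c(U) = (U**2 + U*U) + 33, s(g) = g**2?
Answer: -141085254163/87392363808 ≈ -1.6144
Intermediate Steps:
N = 117
c(U) = 33 + 2*U**2 (c(U) = (U**2 + U**2) + 33 = 2*U**2 + 33 = 33 + 2*U**2)
((s(301) + c(-346)) + N)/(-471433) + (235*721)/(-185376) = ((301**2 + (33 + 2*(-346)**2)) + 117)/(-471433) + (235*721)/(-185376) = ((90601 + (33 + 2*119716)) + 117)*(-1/471433) + 169435*(-1/185376) = ((90601 + (33 + 239432)) + 117)*(-1/471433) - 169435/185376 = ((90601 + 239465) + 117)*(-1/471433) - 169435/185376 = (330066 + 117)*(-1/471433) - 169435/185376 = 330183*(-1/471433) - 169435/185376 = -330183/471433 - 169435/185376 = -141085254163/87392363808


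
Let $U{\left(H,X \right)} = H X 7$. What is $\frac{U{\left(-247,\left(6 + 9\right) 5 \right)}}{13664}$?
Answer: $- \frac{18525}{1952} \approx -9.4903$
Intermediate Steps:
$U{\left(H,X \right)} = 7 H X$
$\frac{U{\left(-247,\left(6 + 9\right) 5 \right)}}{13664} = \frac{7 \left(-247\right) \left(6 + 9\right) 5}{13664} = 7 \left(-247\right) 15 \cdot 5 \cdot \frac{1}{13664} = 7 \left(-247\right) 75 \cdot \frac{1}{13664} = \left(-129675\right) \frac{1}{13664} = - \frac{18525}{1952}$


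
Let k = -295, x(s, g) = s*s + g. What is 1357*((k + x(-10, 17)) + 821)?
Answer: 872551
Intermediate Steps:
x(s, g) = g + s**2 (x(s, g) = s**2 + g = g + s**2)
1357*((k + x(-10, 17)) + 821) = 1357*((-295 + (17 + (-10)**2)) + 821) = 1357*((-295 + (17 + 100)) + 821) = 1357*((-295 + 117) + 821) = 1357*(-178 + 821) = 1357*643 = 872551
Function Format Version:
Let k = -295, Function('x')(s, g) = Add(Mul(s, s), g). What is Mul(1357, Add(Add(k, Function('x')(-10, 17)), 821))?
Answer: 872551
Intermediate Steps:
Function('x')(s, g) = Add(g, Pow(s, 2)) (Function('x')(s, g) = Add(Pow(s, 2), g) = Add(g, Pow(s, 2)))
Mul(1357, Add(Add(k, Function('x')(-10, 17)), 821)) = Mul(1357, Add(Add(-295, Add(17, Pow(-10, 2))), 821)) = Mul(1357, Add(Add(-295, Add(17, 100)), 821)) = Mul(1357, Add(Add(-295, 117), 821)) = Mul(1357, Add(-178, 821)) = Mul(1357, 643) = 872551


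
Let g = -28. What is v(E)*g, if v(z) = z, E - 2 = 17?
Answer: -532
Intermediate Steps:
E = 19 (E = 2 + 17 = 19)
v(E)*g = 19*(-28) = -532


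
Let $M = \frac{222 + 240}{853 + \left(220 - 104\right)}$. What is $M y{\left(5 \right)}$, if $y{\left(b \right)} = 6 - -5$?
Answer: $\frac{1694}{323} \approx 5.2446$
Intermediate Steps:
$y{\left(b \right)} = 11$ ($y{\left(b \right)} = 6 + 5 = 11$)
$M = \frac{154}{323}$ ($M = \frac{462}{853 + 116} = \frac{462}{969} = 462 \cdot \frac{1}{969} = \frac{154}{323} \approx 0.47678$)
$M y{\left(5 \right)} = \frac{154}{323} \cdot 11 = \frac{1694}{323}$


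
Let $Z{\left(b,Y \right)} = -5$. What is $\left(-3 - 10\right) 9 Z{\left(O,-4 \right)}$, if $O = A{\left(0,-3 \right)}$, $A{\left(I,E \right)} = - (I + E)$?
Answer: $585$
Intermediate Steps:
$A{\left(I,E \right)} = - E - I$ ($A{\left(I,E \right)} = - (E + I) = - E - I$)
$O = 3$ ($O = \left(-1\right) \left(-3\right) - 0 = 3 + 0 = 3$)
$\left(-3 - 10\right) 9 Z{\left(O,-4 \right)} = \left(-3 - 10\right) 9 \left(-5\right) = \left(-13\right) 9 \left(-5\right) = \left(-117\right) \left(-5\right) = 585$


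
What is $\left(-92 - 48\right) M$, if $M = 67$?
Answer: $-9380$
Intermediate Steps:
$\left(-92 - 48\right) M = \left(-92 - 48\right) 67 = \left(-140\right) 67 = -9380$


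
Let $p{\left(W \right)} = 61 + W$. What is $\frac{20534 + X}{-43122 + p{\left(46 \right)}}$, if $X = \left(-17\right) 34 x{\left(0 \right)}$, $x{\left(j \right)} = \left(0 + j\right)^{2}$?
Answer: $- \frac{20534}{43015} \approx -0.47737$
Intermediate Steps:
$x{\left(j \right)} = j^{2}$
$X = 0$ ($X = \left(-17\right) 34 \cdot 0^{2} = \left(-578\right) 0 = 0$)
$\frac{20534 + X}{-43122 + p{\left(46 \right)}} = \frac{20534 + 0}{-43122 + \left(61 + 46\right)} = \frac{20534}{-43122 + 107} = \frac{20534}{-43015} = 20534 \left(- \frac{1}{43015}\right) = - \frac{20534}{43015}$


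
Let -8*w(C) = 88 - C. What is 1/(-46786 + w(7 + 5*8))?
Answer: -8/374329 ≈ -2.1372e-5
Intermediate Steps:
w(C) = -11 + C/8 (w(C) = -(88 - C)/8 = -11 + C/8)
1/(-46786 + w(7 + 5*8)) = 1/(-46786 + (-11 + (7 + 5*8)/8)) = 1/(-46786 + (-11 + (7 + 40)/8)) = 1/(-46786 + (-11 + (1/8)*47)) = 1/(-46786 + (-11 + 47/8)) = 1/(-46786 - 41/8) = 1/(-374329/8) = -8/374329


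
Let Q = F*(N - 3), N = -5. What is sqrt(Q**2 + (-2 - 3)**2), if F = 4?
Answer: sqrt(1049) ≈ 32.388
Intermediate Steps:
Q = -32 (Q = 4*(-5 - 3) = 4*(-8) = -32)
sqrt(Q**2 + (-2 - 3)**2) = sqrt((-32)**2 + (-2 - 3)**2) = sqrt(1024 + (-5)**2) = sqrt(1024 + 25) = sqrt(1049)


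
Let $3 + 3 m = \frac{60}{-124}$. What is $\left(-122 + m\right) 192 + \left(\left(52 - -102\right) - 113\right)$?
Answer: $- \frac{731785}{31} \approx -23606.0$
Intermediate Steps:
$m = - \frac{36}{31}$ ($m = -1 + \frac{60 \frac{1}{-124}}{3} = -1 + \frac{60 \left(- \frac{1}{124}\right)}{3} = -1 + \frac{1}{3} \left(- \frac{15}{31}\right) = -1 - \frac{5}{31} = - \frac{36}{31} \approx -1.1613$)
$\left(-122 + m\right) 192 + \left(\left(52 - -102\right) - 113\right) = \left(-122 - \frac{36}{31}\right) 192 + \left(\left(52 - -102\right) - 113\right) = \left(- \frac{3818}{31}\right) 192 + \left(\left(52 + 102\right) - 113\right) = - \frac{733056}{31} + \left(154 - 113\right) = - \frac{733056}{31} + 41 = - \frac{731785}{31}$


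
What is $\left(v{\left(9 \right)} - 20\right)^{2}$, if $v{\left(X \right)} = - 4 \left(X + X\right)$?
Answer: $8464$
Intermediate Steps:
$v{\left(X \right)} = - 8 X$ ($v{\left(X \right)} = - 4 \cdot 2 X = - 8 X$)
$\left(v{\left(9 \right)} - 20\right)^{2} = \left(\left(-8\right) 9 - 20\right)^{2} = \left(-72 - 20\right)^{2} = \left(-92\right)^{2} = 8464$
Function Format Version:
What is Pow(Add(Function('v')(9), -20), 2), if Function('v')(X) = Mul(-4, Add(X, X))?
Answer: 8464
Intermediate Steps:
Function('v')(X) = Mul(-8, X) (Function('v')(X) = Mul(-4, Mul(2, X)) = Mul(-8, X))
Pow(Add(Function('v')(9), -20), 2) = Pow(Add(Mul(-8, 9), -20), 2) = Pow(Add(-72, -20), 2) = Pow(-92, 2) = 8464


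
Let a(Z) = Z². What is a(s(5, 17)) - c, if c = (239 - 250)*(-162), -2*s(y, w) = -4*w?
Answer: -626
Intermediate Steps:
s(y, w) = 2*w (s(y, w) = -(-2)*w = 2*w)
c = 1782 (c = -11*(-162) = 1782)
a(s(5, 17)) - c = (2*17)² - 1*1782 = 34² - 1782 = 1156 - 1782 = -626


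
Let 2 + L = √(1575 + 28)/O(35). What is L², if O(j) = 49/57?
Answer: 745393/343 - 228*√1603/49 ≈ 1986.9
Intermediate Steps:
O(j) = 49/57 (O(j) = 49*(1/57) = 49/57)
L = -2 + 57*√1603/49 (L = -2 + √(1575 + 28)/(49/57) = -2 + √1603*(57/49) = -2 + 57*√1603/49 ≈ 44.574)
L² = (-2 + 57*√1603/49)²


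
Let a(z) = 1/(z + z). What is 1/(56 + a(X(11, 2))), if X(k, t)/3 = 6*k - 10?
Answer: 336/18817 ≈ 0.017856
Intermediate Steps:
X(k, t) = -30 + 18*k (X(k, t) = 3*(6*k - 10) = 3*(-10 + 6*k) = -30 + 18*k)
a(z) = 1/(2*z)
1/(56 + a(X(11, 2))) = 1/(56 + 1/(2*(-30 + 18*11))) = 1/(56 + 1/(2*(-30 + 198))) = 1/(56 + (1/2)/168) = 1/(56 + (1/2)*(1/168)) = 1/(56 + 1/336) = 1/(18817/336) = 336/18817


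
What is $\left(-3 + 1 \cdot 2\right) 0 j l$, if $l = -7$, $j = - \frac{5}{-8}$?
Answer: $0$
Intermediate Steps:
$j = \frac{5}{8}$ ($j = \left(-5\right) \left(- \frac{1}{8}\right) = \frac{5}{8} \approx 0.625$)
$\left(-3 + 1 \cdot 2\right) 0 j l = \left(-3 + 1 \cdot 2\right) 0 \cdot \frac{5}{8} \left(-7\right) = \left(-3 + 2\right) 0 \cdot \frac{5}{8} \left(-7\right) = \left(-1\right) 0 \cdot \frac{5}{8} \left(-7\right) = 0 \cdot \frac{5}{8} \left(-7\right) = 0 \left(-7\right) = 0$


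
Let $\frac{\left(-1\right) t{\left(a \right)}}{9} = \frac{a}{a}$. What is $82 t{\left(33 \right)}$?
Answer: $-738$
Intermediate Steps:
$t{\left(a \right)} = -9$ ($t{\left(a \right)} = - 9 \frac{a}{a} = \left(-9\right) 1 = -9$)
$82 t{\left(33 \right)} = 82 \left(-9\right) = -738$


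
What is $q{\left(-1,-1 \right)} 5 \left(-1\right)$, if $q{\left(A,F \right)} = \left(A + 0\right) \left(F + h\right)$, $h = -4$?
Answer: $-25$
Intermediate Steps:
$q{\left(A,F \right)} = A \left(-4 + F\right)$ ($q{\left(A,F \right)} = \left(A + 0\right) \left(F - 4\right) = A \left(-4 + F\right)$)
$q{\left(-1,-1 \right)} 5 \left(-1\right) = - (-4 - 1) 5 \left(-1\right) = \left(-1\right) \left(-5\right) 5 \left(-1\right) = 5 \cdot 5 \left(-1\right) = 25 \left(-1\right) = -25$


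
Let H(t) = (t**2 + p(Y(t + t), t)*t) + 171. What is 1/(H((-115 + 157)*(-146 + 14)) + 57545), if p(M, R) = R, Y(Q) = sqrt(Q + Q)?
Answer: 1/61529588 ≈ 1.6252e-8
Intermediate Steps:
Y(Q) = sqrt(2)*sqrt(Q) (Y(Q) = sqrt(2*Q) = sqrt(2)*sqrt(Q))
H(t) = 171 + 2*t**2 (H(t) = (t**2 + t*t) + 171 = (t**2 + t**2) + 171 = 2*t**2 + 171 = 171 + 2*t**2)
1/(H((-115 + 157)*(-146 + 14)) + 57545) = 1/((171 + 2*((-115 + 157)*(-146 + 14))**2) + 57545) = 1/((171 + 2*(42*(-132))**2) + 57545) = 1/((171 + 2*(-5544)**2) + 57545) = 1/((171 + 2*30735936) + 57545) = 1/((171 + 61471872) + 57545) = 1/(61472043 + 57545) = 1/61529588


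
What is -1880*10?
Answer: -18800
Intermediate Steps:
-1880*10 = -94*200 = -18800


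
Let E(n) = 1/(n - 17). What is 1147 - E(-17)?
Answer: 38999/34 ≈ 1147.0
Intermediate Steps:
E(n) = 1/(-17 + n)
1147 - E(-17) = 1147 - 1/(-17 - 17) = 1147 - 1/(-34) = 1147 - 1*(-1/34) = 1147 + 1/34 = 38999/34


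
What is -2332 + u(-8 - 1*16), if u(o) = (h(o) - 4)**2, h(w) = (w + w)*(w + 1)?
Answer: 1207668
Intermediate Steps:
h(w) = 2*w*(1 + w) (h(w) = (2*w)*(1 + w) = 2*w*(1 + w))
u(o) = (-4 + 2*o*(1 + o))**2 (u(o) = (2*o*(1 + o) - 4)**2 = (-4 + 2*o*(1 + o))**2)
-2332 + u(-8 - 1*16) = -2332 + 4*(-2 + (-8 - 1*16)*(1 + (-8 - 1*16)))**2 = -2332 + 4*(-2 + (-8 - 16)*(1 + (-8 - 16)))**2 = -2332 + 4*(-2 - 24*(1 - 24))**2 = -2332 + 4*(-2 - 24*(-23))**2 = -2332 + 4*(-2 + 552)**2 = -2332 + 4*550**2 = -2332 + 4*302500 = -2332 + 1210000 = 1207668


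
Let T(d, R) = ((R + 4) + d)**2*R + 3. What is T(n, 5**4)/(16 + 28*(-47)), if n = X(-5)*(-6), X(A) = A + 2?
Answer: -65407657/325 ≈ -2.0125e+5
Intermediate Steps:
X(A) = 2 + A
n = 18 (n = (2 - 5)*(-6) = -3*(-6) = 18)
T(d, R) = 3 + R*(4 + R + d)**2 (T(d, R) = ((4 + R) + d)**2*R + 3 = (4 + R + d)**2*R + 3 = R*(4 + R + d)**2 + 3 = 3 + R*(4 + R + d)**2)
T(n, 5**4)/(16 + 28*(-47)) = (3 + 5**4*(4 + 5**4 + 18)**2)/(16 + 28*(-47)) = (3 + 625*(4 + 625 + 18)**2)/(16 - 1316) = (3 + 625*647**2)/(-1300) = (3 + 625*418609)*(-1/1300) = (3 + 261630625)*(-1/1300) = 261630628*(-1/1300) = -65407657/325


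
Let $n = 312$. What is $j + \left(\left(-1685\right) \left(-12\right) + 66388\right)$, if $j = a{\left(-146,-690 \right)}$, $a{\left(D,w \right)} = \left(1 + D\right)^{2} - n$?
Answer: $107321$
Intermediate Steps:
$a{\left(D,w \right)} = -312 + \left(1 + D\right)^{2}$ ($a{\left(D,w \right)} = \left(1 + D\right)^{2} - 312 = -312 + \left(1 + D\right)^{2}$)
$j = 20713$ ($j = -312 + \left(1 - 146\right)^{2} = -312 + \left(-145\right)^{2} = -312 + 21025 = 20713$)
$j + \left(\left(-1685\right) \left(-12\right) + 66388\right) = 20713 + \left(\left(-1685\right) \left(-12\right) + 66388\right) = 20713 + \left(20220 + 66388\right) = 20713 + 86608 = 107321$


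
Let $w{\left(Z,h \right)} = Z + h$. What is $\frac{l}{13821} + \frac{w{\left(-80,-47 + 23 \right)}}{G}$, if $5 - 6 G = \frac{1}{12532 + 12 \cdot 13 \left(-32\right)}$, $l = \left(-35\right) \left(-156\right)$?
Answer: $- \frac{21607138540}{173679293} \approx -124.41$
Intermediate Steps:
$l = 5460$
$G = \frac{37699}{45240}$ ($G = \frac{5}{6} - \frac{1}{6 \left(12532 + 12 \cdot 13 \left(-32\right)\right)} = \frac{5}{6} - \frac{1}{6 \left(12532 + 156 \left(-32\right)\right)} = \frac{5}{6} - \frac{1}{6 \left(12532 - 4992\right)} = \frac{5}{6} - \frac{1}{6 \cdot 7540} = \frac{5}{6} - \frac{1}{45240} = \frac{37699}{45240} \approx 0.83331$)
$\frac{l}{13821} + \frac{w{\left(-80,-47 + 23 \right)}}{G} = \frac{5460}{13821} + \frac{-80 + \left(-47 + 23\right)}{\frac{37699}{45240}} = 5460 \cdot \frac{1}{13821} + \left(-80 - 24\right) \frac{45240}{37699} = \frac{1820}{4607} - \frac{4704960}{37699} = - \frac{21607138540}{173679293}$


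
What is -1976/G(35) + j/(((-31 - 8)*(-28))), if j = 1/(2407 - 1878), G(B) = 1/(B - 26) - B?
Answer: 5136624013/90693876 ≈ 56.637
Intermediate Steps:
G(B) = 1/(-26 + B) - B
j = 1/529 ≈ 0.0018904
-1976/G(35) + j/(((-31 - 8)*(-28))) = -1976*(-26 + 35)/(1 - 1*35² + 26*35) + 1/(529*(((-31 - 8)*(-28)))) = -1976*9/(1 - 1*1225 + 910) + 1/(529*((-39*(-28)))) = -1976*9/(1 - 1225 + 910) + (1/529)/1092 = -1976/((⅑)*(-314)) + (1/529)*(1/1092) = -1976/(-314/9) + 1/577668 = -1976*(-9/314) + 1/577668 = 8892/157 + 1/577668 = 5136624013/90693876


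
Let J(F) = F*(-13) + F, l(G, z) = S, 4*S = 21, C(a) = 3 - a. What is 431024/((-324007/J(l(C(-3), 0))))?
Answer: 27154512/324007 ≈ 83.808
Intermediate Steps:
S = 21/4 (S = (1/4)*21 = 21/4 ≈ 5.2500)
l(G, z) = 21/4
J(F) = -12*F (J(F) = -13*F + F = -12*F)
431024/((-324007/J(l(C(-3), 0)))) = 431024/((-324007/((-12*21/4)))) = 431024/((-324007/(-63))) = 431024/((-324007*(-1/63))) = 431024/(324007/63) = 431024*(63/324007) = 27154512/324007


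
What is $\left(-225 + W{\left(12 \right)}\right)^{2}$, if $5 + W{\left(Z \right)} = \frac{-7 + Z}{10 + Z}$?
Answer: $\frac{25553025}{484} \approx 52796.0$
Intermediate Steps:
$W{\left(Z \right)} = -5 + \frac{-7 + Z}{10 + Z}$
$\left(-225 + W{\left(12 \right)}\right)^{2} = \left(-225 + \frac{-57 - 48}{10 + 12}\right)^{2} = \left(-225 + \frac{-57 - 48}{22}\right)^{2} = \left(-225 + \frac{1}{22} \left(-105\right)\right)^{2} = \left(-225 - \frac{105}{22}\right)^{2} = \left(- \frac{5055}{22}\right)^{2} = \frac{25553025}{484}$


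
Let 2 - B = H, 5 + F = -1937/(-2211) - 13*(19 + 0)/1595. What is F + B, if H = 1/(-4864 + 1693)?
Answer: -772102454/338868915 ≈ -2.2785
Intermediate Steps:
F = -1371757/320595 (F = -5 + (-1937/(-2211) - 13*(19 + 0)/1595) = -5 + (-1937*(-1/2211) - 13*19*(1/1595)) = -5 + (1937/2211 - 247*1/1595) = -5 + (1937/2211 - 247/1595) = -5 + 231218/320595 = -1371757/320595 ≈ -4.2788)
H = -1/3171 (H = 1/(-3171) = -1/3171 ≈ -0.00031536)
B = 6343/3171 (B = 2 - 1*(-1/3171) = 2 + 1/3171 = 6343/3171 ≈ 2.0003)
F + B = -1371757/320595 + 6343/3171 = -772102454/338868915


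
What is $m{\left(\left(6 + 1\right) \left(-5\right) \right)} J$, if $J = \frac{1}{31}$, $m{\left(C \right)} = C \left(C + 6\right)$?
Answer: $\frac{1015}{31} \approx 32.742$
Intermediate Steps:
$m{\left(C \right)} = C \left(6 + C\right)$
$J = \frac{1}{31} \approx 0.032258$
$m{\left(\left(6 + 1\right) \left(-5\right) \right)} J = \left(6 + 1\right) \left(-5\right) \left(6 + \left(6 + 1\right) \left(-5\right)\right) \frac{1}{31} = 7 \left(-5\right) \left(6 + 7 \left(-5\right)\right) \frac{1}{31} = - 35 \left(6 - 35\right) \frac{1}{31} = \left(-35\right) \left(-29\right) \frac{1}{31} = 1015 \cdot \frac{1}{31} = \frac{1015}{31}$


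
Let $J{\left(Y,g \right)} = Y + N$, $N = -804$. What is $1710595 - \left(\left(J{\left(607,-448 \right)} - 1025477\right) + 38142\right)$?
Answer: $2698127$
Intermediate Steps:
$J{\left(Y,g \right)} = -804 + Y$ ($J{\left(Y,g \right)} = Y - 804 = -804 + Y$)
$1710595 - \left(\left(J{\left(607,-448 \right)} - 1025477\right) + 38142\right) = 1710595 - \left(\left(\left(-804 + 607\right) - 1025477\right) + 38142\right) = 1710595 - \left(\left(-197 - 1025477\right) + 38142\right) = 1710595 - \left(-1025674 + 38142\right) = 1710595 - -987532 = 1710595 + 987532 = 2698127$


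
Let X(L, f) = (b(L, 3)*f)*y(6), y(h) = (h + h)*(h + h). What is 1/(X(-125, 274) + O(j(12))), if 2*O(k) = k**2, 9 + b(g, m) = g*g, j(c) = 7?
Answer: 2/1232289841 ≈ 1.6230e-9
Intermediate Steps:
y(h) = 4*h**2 (y(h) = (2*h)*(2*h) = 4*h**2)
b(g, m) = -9 + g**2 (b(g, m) = -9 + g*g = -9 + g**2)
X(L, f) = 144*f*(-9 + L**2) (X(L, f) = ((-9 + L**2)*f)*(4*6**2) = (f*(-9 + L**2))*(4*36) = (f*(-9 + L**2))*144 = 144*f*(-9 + L**2))
O(k) = k**2/2
1/(X(-125, 274) + O(j(12))) = 1/(144*274*(-9 + (-125)**2) + (1/2)*7**2) = 1/(144*274*(-9 + 15625) + (1/2)*49) = 1/(144*274*15616 + 49/2) = 1/(616144896 + 49/2) = 1/(1232289841/2) = 2/1232289841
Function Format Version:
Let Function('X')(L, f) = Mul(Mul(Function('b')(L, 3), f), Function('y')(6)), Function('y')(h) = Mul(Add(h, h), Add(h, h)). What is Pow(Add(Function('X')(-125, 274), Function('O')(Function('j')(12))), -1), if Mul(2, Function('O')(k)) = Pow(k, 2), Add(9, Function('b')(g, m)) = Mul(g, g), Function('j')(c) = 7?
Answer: Rational(2, 1232289841) ≈ 1.6230e-9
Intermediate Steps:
Function('y')(h) = Mul(4, Pow(h, 2)) (Function('y')(h) = Mul(Mul(2, h), Mul(2, h)) = Mul(4, Pow(h, 2)))
Function('b')(g, m) = Add(-9, Pow(g, 2)) (Function('b')(g, m) = Add(-9, Mul(g, g)) = Add(-9, Pow(g, 2)))
Function('X')(L, f) = Mul(144, f, Add(-9, Pow(L, 2))) (Function('X')(L, f) = Mul(Mul(Add(-9, Pow(L, 2)), f), Mul(4, Pow(6, 2))) = Mul(Mul(f, Add(-9, Pow(L, 2))), Mul(4, 36)) = Mul(Mul(f, Add(-9, Pow(L, 2))), 144) = Mul(144, f, Add(-9, Pow(L, 2))))
Function('O')(k) = Mul(Rational(1, 2), Pow(k, 2))
Pow(Add(Function('X')(-125, 274), Function('O')(Function('j')(12))), -1) = Pow(Add(Mul(144, 274, Add(-9, Pow(-125, 2))), Mul(Rational(1, 2), Pow(7, 2))), -1) = Pow(Add(Mul(144, 274, Add(-9, 15625)), Mul(Rational(1, 2), 49)), -1) = Pow(Add(Mul(144, 274, 15616), Rational(49, 2)), -1) = Pow(Add(616144896, Rational(49, 2)), -1) = Pow(Rational(1232289841, 2), -1) = Rational(2, 1232289841)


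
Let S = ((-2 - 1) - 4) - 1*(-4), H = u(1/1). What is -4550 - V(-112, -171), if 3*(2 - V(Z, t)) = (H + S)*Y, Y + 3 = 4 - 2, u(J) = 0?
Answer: -4551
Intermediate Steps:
H = 0
Y = -1 (Y = -3 + (4 - 2) = -3 + 2 = -1)
S = -3 (S = (-3 - 4) + 4 = -7 + 4 = -3)
V(Z, t) = 1 (V(Z, t) = 2 - (0 - 3)*(-1)/3 = 2 - (-1)*(-1) = 2 - ⅓*3 = 2 - 1 = 1)
-4550 - V(-112, -171) = -4550 - 1*1 = -4550 - 1 = -4551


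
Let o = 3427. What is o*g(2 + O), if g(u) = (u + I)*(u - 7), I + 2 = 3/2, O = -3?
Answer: 41124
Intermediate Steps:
I = -½ (I = -2 + 3/2 = -½ ≈ -0.50000)
g(u) = (-7 + u)*(-½ + u) (g(u) = (u - ½)*(u - 7) = (-½ + u)*(-7 + u) = (-7 + u)*(-½ + u))
o*g(2 + O) = 3427*(7/2 + (2 - 3)² - 15*(2 - 3)/2) = 3427*(7/2 + (-1)² - 15/2*(-1)) = 3427*(7/2 + 1 + 15/2) = 3427*12 = 41124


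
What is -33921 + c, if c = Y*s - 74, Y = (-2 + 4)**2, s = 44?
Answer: -33819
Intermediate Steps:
Y = 4 (Y = 2**2 = 4)
c = 102 (c = 4*44 - 74 = 176 - 74 = 102)
-33921 + c = -33921 + 102 = -33819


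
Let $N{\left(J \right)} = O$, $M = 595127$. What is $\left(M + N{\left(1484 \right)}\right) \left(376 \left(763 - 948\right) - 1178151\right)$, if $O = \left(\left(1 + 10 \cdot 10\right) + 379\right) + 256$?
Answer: $-743464819593$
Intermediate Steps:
$O = 736$ ($O = \left(\left(1 + 100\right) + 379\right) + 256 = \left(101 + 379\right) + 256 = 480 + 256 = 736$)
$N{\left(J \right)} = 736$
$\left(M + N{\left(1484 \right)}\right) \left(376 \left(763 - 948\right) - 1178151\right) = \left(595127 + 736\right) \left(376 \left(763 - 948\right) - 1178151\right) = 595863 \left(376 \left(-185\right) - 1178151\right) = 595863 \left(-69560 - 1178151\right) = 595863 \left(-1247711\right) = -743464819593$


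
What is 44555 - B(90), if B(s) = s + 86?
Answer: 44379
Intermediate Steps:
B(s) = 86 + s
44555 - B(90) = 44555 - (86 + 90) = 44555 - 1*176 = 44555 - 176 = 44379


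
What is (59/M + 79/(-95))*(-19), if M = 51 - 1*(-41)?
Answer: 1663/460 ≈ 3.6152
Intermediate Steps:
M = 92 (M = 51 + 41 = 92)
(59/M + 79/(-95))*(-19) = (59/92 + 79/(-95))*(-19) = (59*(1/92) + 79*(-1/95))*(-19) = (59/92 - 79/95)*(-19) = -1663/8740*(-19) = 1663/460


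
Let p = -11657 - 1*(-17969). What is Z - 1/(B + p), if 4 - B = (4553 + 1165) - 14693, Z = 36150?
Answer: 552769649/15291 ≈ 36150.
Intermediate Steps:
p = 6312 (p = -11657 + 17969 = 6312)
B = 8979 (B = 4 - ((4553 + 1165) - 14693) = 4 - (5718 - 14693) = 4 - 1*(-8975) = 4 + 8975 = 8979)
Z - 1/(B + p) = 36150 - 1/(8979 + 6312) = 36150 - 1/15291 = 552769649/15291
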